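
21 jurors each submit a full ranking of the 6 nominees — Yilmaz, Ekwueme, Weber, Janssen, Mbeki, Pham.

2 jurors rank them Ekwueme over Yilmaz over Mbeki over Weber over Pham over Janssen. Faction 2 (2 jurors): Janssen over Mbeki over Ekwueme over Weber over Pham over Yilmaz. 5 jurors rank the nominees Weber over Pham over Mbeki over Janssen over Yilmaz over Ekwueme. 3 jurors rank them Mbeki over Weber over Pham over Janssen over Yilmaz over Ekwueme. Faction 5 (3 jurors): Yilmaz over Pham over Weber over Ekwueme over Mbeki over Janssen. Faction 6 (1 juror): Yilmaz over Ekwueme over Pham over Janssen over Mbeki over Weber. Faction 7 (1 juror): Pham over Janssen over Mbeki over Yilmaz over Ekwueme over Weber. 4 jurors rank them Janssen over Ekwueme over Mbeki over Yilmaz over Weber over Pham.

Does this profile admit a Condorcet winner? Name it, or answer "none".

Head-to-head results (21 jurors):
Yilmaz vs Ekwueme: Yilmaz is ranked higher on 5+3+3+1+1 = 13 ballots, Ekwueme on 8. Yilmaz wins 13–8.
Yilmaz vs Weber: Yilmaz wins 11–10.
Yilmaz–Janssen: Janssen 15–6.
Yilmaz vs Mbeki: Yilmaz is ranked higher on 2+3+1 = 6 ballots, Mbeki on 15. Mbeki wins 15–6.
Yilmaz vs Pham: 2+3+1+4 = 10 for Yilmaz, 11 for Pham — Pham by 11–10.
Ekwueme vs Weber: Weber wins 11–10.
Ekwueme vs Janssen: Ekwueme is ranked higher on 2+3+1 = 6 ballots, Janssen on 15. Janssen wins 15–6.
Ekwueme–Mbeki: Mbeki 11–10.
Ekwueme vs Pham: Pham, 12–9.
Weber vs Janssen: Weber wins 13–8.
Weber vs Mbeki: Weber preferred on 5+3 = 8 ballots; Mbeki wins 13–8.
Weber–Pham: Weber 16–5.
Janssen vs Mbeki: Janssen preferred on 2+1+1+4 = 8 ballots; Mbeki wins 13–8.
Janssen vs Pham: Janssen is ranked higher on 2+4 = 6 ballots, Pham on 15. Pham wins 15–6.
Mbeki vs Pham: Mbeki wins 11–10.
Mbeki beats each of Yilmaz, Ekwueme, Weber, Janssen, Pham — Mbeki is the Condorcet winner.

Mbeki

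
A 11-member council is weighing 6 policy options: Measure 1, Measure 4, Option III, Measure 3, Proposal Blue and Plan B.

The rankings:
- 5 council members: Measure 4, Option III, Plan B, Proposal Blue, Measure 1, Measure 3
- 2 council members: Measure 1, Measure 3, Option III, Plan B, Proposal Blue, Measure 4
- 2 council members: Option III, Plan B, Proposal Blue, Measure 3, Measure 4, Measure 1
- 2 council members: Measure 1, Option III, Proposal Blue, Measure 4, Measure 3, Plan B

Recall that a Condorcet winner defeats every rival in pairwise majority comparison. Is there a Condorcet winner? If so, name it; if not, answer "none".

Option III

Pairwise majorities:
Measure 1 vs Measure 4: Measure 1 preferred on 2+2 = 4 ballots; Measure 4 wins 7–4.
Measure 1 vs Option III: Measure 1 is ranked higher on 2+2 = 4 ballots, Option III on 7. Option III wins 7–4.
Measure 1 vs Measure 3: Measure 1 is ranked higher on 5+2+2 = 9 ballots, Measure 3 on 2. Measure 1 wins 9–2.
Measure 1 vs Proposal Blue: 4 to 7, Proposal Blue.
Measure 1 vs Plan B: Measure 1 preferred on 2+2 = 4 ballots; Plan B wins 7–4.
Measure 4 vs Option III: 5 for Measure 4, 6 for Option III — Option III by 6–5.
Measure 4 vs Measure 3: 7 to 4, Measure 4.
Measure 4 vs Proposal Blue: Measure 4 is ranked higher on 5 ballots, Proposal Blue on 6. Proposal Blue wins 6–5.
Measure 4 vs Plan B: 7 to 4, Measure 4.
Option III vs Measure 3: 5+2+2 = 9 for Option III, 2 for Measure 3 — Option III by 9–2.
Option III vs Proposal Blue: 5+2+2+2 = 11 for Option III, 0 for Proposal Blue — Option III by 11–0.
Option III vs Plan B: 11 to 0, Option III.
Measure 3 vs Proposal Blue: Measure 3 is ranked higher on 2 ballots, Proposal Blue on 9. Proposal Blue wins 9–2.
Measure 3 vs Plan B: Measure 3 preferred on 2+2 = 4 ballots; Plan B wins 7–4.
Proposal Blue vs Plan B: 2 for Proposal Blue, 9 for Plan B — Plan B by 9–2.
Option III wins every pairwise contest, so Option III is the Condorcet winner.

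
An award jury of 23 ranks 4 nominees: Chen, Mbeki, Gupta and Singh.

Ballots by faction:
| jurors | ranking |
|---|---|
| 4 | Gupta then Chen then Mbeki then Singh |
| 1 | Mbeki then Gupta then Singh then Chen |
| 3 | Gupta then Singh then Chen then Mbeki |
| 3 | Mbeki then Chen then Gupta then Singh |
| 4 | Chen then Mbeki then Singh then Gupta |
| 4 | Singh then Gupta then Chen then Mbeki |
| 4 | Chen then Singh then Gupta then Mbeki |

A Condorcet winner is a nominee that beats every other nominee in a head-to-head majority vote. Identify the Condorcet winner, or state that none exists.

none

Pairwise majorities:
Chen vs Mbeki: Chen preferred on 4+3+4+4+4 = 19 ballots; Chen wins 19–4.
Chen vs Gupta: Chen is ranked higher on 3+4+4 = 11 ballots, Gupta on 12. Gupta wins 12–11.
Chen vs Singh: 4+3+4+4 = 15 for Chen, 8 for Singh — Chen by 15–8.
Mbeki vs Gupta: Mbeki is ranked higher on 1+3+4 = 8 ballots, Gupta on 15. Gupta wins 15–8.
Mbeki vs Singh: 12 to 11, Mbeki.
Gupta vs Singh: 4+1+3+3 = 11 for Gupta, 12 for Singh — Singh by 12–11.
Each nominee drops at least one matchup (Chen loses to Gupta; Mbeki loses to Chen; Gupta loses to Singh; Singh loses to Chen); the cycle Chen → Singh → Gupta → Chen rules out a Condorcet winner.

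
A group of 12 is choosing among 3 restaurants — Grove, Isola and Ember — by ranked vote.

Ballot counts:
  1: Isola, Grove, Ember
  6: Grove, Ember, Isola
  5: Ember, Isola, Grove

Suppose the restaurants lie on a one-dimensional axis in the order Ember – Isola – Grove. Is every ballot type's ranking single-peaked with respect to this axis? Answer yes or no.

Axis positions: Ember=1, Isola=2, Grove=3.
Ballot type 1 (peak Isola at position 2): ranking walks positions 2-3-1, expanding outward from the peak — single-peaked.
Ballot type 2: ranking walks positions 3-1-2; Ember is ranked above Isola even though Isola lies between Ember and the peak Grove on the axis — preferences dip and rise again. Not single-peaked.
Ballot type 3 (peak Ember at position 1): ranking walks positions 1-2-3, expanding outward from the peak — single-peaked.
Ballot type 2 violates single-peakedness, so the profile is not single-peaked on this axis.

no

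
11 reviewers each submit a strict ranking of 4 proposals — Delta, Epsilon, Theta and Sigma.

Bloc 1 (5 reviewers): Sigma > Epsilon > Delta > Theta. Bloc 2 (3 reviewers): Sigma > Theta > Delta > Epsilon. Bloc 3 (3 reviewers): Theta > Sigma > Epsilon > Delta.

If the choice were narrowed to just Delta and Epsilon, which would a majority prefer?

Ballots ranking Delta above Epsilon: 3.
Ballots ranking Epsilon above Delta: 11 − 3 = 8.
Epsilon wins the head-to-head 8–3.

Epsilon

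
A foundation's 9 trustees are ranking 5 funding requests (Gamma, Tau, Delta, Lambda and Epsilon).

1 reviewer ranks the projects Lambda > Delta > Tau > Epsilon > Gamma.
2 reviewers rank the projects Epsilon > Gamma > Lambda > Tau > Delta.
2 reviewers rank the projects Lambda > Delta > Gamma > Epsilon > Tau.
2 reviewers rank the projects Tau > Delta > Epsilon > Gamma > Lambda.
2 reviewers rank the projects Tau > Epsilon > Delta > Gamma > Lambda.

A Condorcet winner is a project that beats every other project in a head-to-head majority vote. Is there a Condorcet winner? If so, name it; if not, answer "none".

none

Pairwise majorities:
Gamma vs Tau: Tau, 5–4.
Gamma–Delta: Delta 7–2.
Gamma vs Lambda: Gamma wins 6–3.
Gamma vs Epsilon: Epsilon wins 7–2.
Tau–Delta: Tau 6–3.
Tau vs Lambda: Lambda, 5–4.
Tau vs Epsilon: Tau wins 5–4.
Delta–Lambda: Lambda 5–4.
Delta–Epsilon: Delta 5–4.
Lambda vs Epsilon: Epsilon, 6–3.
No project is unbeaten: Gamma loses to Tau; Tau loses to Lambda; Delta loses to Tau; Lambda loses to Gamma; Epsilon loses to Tau. In particular Gamma > Lambda > Tau > Gamma is a majority cycle — no Condorcet winner exists.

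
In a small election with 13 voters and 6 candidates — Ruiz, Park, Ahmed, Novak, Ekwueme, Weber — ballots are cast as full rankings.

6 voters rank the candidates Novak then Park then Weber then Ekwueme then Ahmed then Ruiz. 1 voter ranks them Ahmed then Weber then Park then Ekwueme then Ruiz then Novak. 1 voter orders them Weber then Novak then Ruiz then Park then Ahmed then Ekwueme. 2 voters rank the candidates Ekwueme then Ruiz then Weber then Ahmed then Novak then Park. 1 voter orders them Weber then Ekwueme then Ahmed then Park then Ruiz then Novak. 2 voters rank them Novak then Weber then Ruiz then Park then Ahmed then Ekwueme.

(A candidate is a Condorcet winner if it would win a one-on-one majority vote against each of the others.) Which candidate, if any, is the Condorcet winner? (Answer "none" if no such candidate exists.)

Pairwise majorities:
Ruiz vs Park: Park, 8–5.
Ruiz vs Ahmed: Ahmed wins 8–5.
Ruiz vs Novak: Novak wins 9–4.
Ruiz vs Ekwueme: Ekwueme, 10–3.
Ruiz vs Weber: Weber, 11–2.
Park vs Ahmed: Park, 9–4.
Park vs Novak: Novak wins 11–2.
Park–Ekwueme: Park 10–3.
Park vs Weber: Weber, 7–6.
Ahmed vs Novak: Novak, 9–4.
Ahmed vs Ekwueme: Ekwueme wins 9–4.
Ahmed vs Weber: Weber wins 12–1.
Novak–Ekwueme: Novak 9–4.
Novak–Weber: Novak 8–5.
Ekwueme vs Weber: Weber wins 11–2.
Novak wins every pairwise contest, so Novak is the Condorcet winner.

Novak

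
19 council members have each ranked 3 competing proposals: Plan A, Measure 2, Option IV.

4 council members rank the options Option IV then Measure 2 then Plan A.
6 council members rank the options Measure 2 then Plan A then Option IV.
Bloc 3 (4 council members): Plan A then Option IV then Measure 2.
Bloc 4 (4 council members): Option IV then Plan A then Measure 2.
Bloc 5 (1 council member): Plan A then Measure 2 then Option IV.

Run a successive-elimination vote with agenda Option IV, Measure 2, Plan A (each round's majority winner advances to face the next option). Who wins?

Round 1: Option IV vs Measure 2 — 12–7, Option IV advances.
Round 2: Option IV vs Plan A — 8–11, Plan A advances.
Plan A survives the agenda.

Plan A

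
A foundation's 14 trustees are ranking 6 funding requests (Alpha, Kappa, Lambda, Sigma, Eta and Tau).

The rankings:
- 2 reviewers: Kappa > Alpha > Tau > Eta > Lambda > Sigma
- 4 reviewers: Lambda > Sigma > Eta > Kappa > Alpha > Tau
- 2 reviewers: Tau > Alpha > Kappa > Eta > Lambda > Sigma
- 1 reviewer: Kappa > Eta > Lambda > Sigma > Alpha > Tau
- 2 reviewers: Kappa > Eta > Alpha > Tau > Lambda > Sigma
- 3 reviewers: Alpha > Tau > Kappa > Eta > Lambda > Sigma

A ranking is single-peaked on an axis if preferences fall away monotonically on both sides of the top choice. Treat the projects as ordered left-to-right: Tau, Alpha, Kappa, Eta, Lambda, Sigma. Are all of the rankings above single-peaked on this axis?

Axis positions: Tau=1, Alpha=2, Kappa=3, Eta=4, Lambda=5, Sigma=6.
Group 1 (peak Kappa at position 3): ranking walks positions 3-2-1-4-5-6, expanding outward from the peak — single-peaked.
Group 2 (peak Lambda at position 5): ranking walks positions 5-6-4-3-2-1, expanding outward from the peak — single-peaked.
Group 3 (peak Tau at position 1): ranking walks positions 1-2-3-4-5-6, expanding outward from the peak — single-peaked.
Group 4 (peak Kappa at position 3): ranking walks positions 3-4-5-6-2-1, expanding outward from the peak — single-peaked.
Group 5 (peak Kappa at position 3): ranking walks positions 3-4-2-1-5-6, expanding outward from the peak — single-peaked.
Group 6 (peak Alpha at position 2): ranking walks positions 2-1-3-4-5-6, expanding outward from the peak — single-peaked.
Every ranking is single-peaked on this axis.

yes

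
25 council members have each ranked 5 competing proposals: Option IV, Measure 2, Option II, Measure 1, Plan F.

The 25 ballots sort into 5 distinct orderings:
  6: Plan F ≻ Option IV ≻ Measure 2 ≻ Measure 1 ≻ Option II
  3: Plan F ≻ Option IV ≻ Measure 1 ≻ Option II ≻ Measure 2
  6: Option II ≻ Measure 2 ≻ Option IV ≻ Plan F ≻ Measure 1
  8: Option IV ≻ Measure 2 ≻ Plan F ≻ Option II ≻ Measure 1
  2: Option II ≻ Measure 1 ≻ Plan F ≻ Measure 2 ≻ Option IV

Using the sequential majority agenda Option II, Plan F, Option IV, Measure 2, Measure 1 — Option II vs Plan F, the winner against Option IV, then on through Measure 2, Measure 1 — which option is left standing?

Option IV

Round 1: Option II vs Plan F — 8–17, Plan F advances.
Round 2: Plan F vs Option IV — 11–14, Option IV advances.
Round 3: Option IV vs Measure 2 — 17–8, Option IV advances.
Round 4: Option IV vs Measure 1 — 23–2, Option IV advances.
Option IV survives the agenda.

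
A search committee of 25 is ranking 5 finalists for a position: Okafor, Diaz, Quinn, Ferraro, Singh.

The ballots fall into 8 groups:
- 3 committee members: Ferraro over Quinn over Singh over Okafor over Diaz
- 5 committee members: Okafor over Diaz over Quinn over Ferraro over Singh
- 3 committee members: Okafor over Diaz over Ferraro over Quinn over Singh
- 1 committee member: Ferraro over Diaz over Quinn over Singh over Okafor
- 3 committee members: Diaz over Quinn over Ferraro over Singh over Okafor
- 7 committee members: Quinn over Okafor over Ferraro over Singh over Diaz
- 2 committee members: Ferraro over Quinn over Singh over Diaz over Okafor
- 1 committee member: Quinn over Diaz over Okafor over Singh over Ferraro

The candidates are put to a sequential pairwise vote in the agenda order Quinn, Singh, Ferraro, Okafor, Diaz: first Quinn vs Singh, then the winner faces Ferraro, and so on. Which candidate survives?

Quinn

Round 1: Quinn vs Singh — 25–0, Quinn advances.
Round 2: Quinn vs Ferraro — 16–9, Quinn advances.
Round 3: Quinn vs Okafor — 17–8, Quinn advances.
Round 4: Quinn vs Diaz — 13–12, Quinn advances.
The agenda winner is Quinn.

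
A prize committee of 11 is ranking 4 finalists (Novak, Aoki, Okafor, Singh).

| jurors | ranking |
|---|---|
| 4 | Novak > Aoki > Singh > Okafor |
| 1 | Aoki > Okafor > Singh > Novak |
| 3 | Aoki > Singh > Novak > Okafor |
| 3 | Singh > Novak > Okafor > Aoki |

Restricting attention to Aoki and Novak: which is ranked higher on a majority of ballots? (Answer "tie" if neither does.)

Ballots ranking Aoki above Novak: 1 + 3 = 4.
Ballots ranking Novak above Aoki: 11 − 4 = 7.
Novak wins the head-to-head 7–4.

Novak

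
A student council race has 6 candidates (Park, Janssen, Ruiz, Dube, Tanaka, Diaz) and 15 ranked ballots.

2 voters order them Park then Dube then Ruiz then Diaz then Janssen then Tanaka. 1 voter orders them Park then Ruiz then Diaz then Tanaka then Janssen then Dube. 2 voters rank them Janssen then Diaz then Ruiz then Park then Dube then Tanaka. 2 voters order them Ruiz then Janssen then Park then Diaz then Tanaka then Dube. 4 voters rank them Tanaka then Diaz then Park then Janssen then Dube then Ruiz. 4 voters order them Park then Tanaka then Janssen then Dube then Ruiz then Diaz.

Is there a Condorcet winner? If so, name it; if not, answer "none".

Pairwise majorities:
Park vs Janssen: 2+1+4+4 = 11 for Park, 4 for Janssen — Park by 11–4.
Park–Ruiz: Park 11–4.
Park vs Dube: 15 to 0, Park.
Park vs Tanaka: 2+1+2+2+4 = 11 for Park, 4 for Tanaka — Park by 11–4.
Park vs Diaz: 9 to 6, Park.
Janssen vs Ruiz: 10 to 5, Janssen.
Janssen vs Dube: Janssen wins 13–2.
Janssen–Tanaka: Tanaka 9–6.
Janssen vs Diaz: Janssen, 8–7.
Ruiz–Dube: Dube 10–5.
Ruiz–Tanaka: Tanaka 8–7.
Ruiz vs Diaz: Ruiz wins 9–6.
Dube–Tanaka: Tanaka 11–4.
Dube vs Diaz: Dube preferred on 2+4 = 6 ballots; Diaz wins 9–6.
Tanaka vs Diaz: 8 to 7, Tanaka.
Park beats each of Janssen, Ruiz, Dube, Tanaka, Diaz — Park is the Condorcet winner.

Park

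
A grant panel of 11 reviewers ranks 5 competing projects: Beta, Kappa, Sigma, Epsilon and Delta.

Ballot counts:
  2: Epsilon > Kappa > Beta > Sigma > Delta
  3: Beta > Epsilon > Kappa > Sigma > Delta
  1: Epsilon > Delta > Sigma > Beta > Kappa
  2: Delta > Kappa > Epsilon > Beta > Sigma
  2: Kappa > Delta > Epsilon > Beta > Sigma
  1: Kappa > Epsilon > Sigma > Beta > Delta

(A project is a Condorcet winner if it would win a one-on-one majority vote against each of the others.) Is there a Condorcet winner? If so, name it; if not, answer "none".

Check each pair by majority over 11 ballots:
Beta vs Kappa: 4 to 7, Kappa.
Beta vs Sigma: 2+3+2+2 = 9 for Beta, 2 for Sigma — Beta by 9–2.
Beta vs Epsilon: Epsilon wins 8–3.
Beta vs Delta: Beta is ranked higher on 2+3+1 = 6 ballots, Delta on 5. Beta wins 6–5.
Kappa vs Sigma: Kappa, 10–1.
Kappa vs Epsilon: 5 to 6, Epsilon.
Kappa vs Delta: 2+3+2+1 = 8 for Kappa, 3 for Delta — Kappa by 8–3.
Sigma–Epsilon: Epsilon 11–0.
Sigma vs Delta: Sigma, 6–5.
Epsilon vs Delta: 7 to 4, Epsilon.
Epsilon defeats every rival head-to-head and is the Condorcet winner.

Epsilon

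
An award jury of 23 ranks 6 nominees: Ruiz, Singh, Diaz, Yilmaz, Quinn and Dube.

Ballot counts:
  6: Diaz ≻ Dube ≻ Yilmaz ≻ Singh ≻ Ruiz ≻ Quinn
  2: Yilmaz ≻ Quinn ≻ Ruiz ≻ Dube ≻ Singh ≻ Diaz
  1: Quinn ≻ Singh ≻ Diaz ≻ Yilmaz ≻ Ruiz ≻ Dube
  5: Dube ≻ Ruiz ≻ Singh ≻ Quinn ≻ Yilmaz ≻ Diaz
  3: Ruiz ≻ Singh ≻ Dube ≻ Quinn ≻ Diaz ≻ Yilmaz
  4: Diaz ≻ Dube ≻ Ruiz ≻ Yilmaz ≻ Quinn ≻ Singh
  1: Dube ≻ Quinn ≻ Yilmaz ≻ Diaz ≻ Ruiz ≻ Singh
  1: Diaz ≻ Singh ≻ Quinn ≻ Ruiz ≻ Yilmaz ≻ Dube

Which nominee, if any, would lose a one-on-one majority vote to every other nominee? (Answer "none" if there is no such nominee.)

none

Head-to-head results (23 jurors):
Ruiz vs Singh: Ruiz, 15–8.
Ruiz vs Diaz: 10 to 13, Diaz.
Ruiz vs Yilmaz: 13 to 10, Ruiz.
Ruiz–Quinn: Ruiz 18–5.
Ruiz–Dube: Dube 16–7.
Singh vs Diaz: Diaz wins 12–11.
Singh vs Yilmaz: 1+5+3+1 = 10 for Singh, 13 for Yilmaz — Yilmaz by 13–10.
Singh–Quinn: Singh 15–8.
Singh–Dube: Dube 18–5.
Diaz–Yilmaz: Diaz 15–8.
Diaz vs Quinn: Quinn, 12–11.
Diaz vs Dube: Diaz preferred on 6+1+4+1 = 12 ballots; Diaz wins 12–11.
Yilmaz vs Quinn: Yilmaz, 12–11.
Yilmaz vs Dube: 4 to 19, Dube.
Quinn vs Dube: Quinn is ranked higher on 2+1+1 = 4 ballots, Dube on 19. Dube wins 19–4.
No nominee is winless: Ruiz beats Singh; Singh beats Quinn; Diaz beats Ruiz; Yilmaz beats Singh; Quinn beats Diaz; Dube beats Ruiz. There is no Condorcet loser.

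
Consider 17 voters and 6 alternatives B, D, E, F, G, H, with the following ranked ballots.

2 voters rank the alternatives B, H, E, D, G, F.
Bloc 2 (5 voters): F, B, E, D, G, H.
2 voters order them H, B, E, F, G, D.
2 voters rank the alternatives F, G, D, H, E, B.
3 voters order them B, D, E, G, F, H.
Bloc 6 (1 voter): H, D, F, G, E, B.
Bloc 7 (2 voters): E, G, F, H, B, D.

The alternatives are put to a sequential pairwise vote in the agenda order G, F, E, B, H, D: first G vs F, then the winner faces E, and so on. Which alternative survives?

B

Round 1: G vs F — 7–10, F advances.
Round 2: F vs E — 8–9, E advances.
Round 3: E vs B — 5–12, B advances.
Round 4: B vs H — 10–7, B advances.
Round 5: B vs D — 14–3, B advances.
The agenda winner is B.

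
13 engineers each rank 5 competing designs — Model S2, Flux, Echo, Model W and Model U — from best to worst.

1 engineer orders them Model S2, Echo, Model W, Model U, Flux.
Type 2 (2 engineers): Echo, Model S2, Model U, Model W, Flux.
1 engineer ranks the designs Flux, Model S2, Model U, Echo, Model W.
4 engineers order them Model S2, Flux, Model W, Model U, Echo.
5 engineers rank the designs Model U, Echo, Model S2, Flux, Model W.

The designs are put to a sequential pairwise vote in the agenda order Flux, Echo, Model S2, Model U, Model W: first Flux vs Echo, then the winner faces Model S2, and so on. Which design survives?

Model U

Round 1: Flux vs Echo — 5–8, Echo advances.
Round 2: Echo vs Model S2 — 7–6, Echo advances.
Round 3: Echo vs Model U — 3–10, Model U advances.
Round 4: Model U vs Model W — 8–5, Model U advances.
The agenda winner is Model U.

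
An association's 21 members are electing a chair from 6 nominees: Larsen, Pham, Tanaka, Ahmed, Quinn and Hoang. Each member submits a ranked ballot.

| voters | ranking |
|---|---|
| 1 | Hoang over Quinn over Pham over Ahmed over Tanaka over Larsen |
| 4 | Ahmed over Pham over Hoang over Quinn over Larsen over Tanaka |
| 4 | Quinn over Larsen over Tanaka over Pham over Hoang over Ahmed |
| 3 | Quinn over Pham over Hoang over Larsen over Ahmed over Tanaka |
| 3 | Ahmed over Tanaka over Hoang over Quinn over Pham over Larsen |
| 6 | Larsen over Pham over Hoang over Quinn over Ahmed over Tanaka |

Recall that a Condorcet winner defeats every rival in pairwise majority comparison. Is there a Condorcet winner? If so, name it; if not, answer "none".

none

Check each pair by majority over 21 ballots:
Larsen vs Pham: Larsen is ranked higher on 4+6 = 10 ballots, Pham on 11. Pham wins 11–10.
Larsen vs Tanaka: Larsen is ranked higher on 4+4+3+6 = 17 ballots, Tanaka on 4. Larsen wins 17–4.
Larsen vs Ahmed: Larsen preferred on 4+3+6 = 13 ballots; Larsen wins 13–8.
Larsen vs Quinn: Larsen preferred on 6 ballots; Quinn wins 15–6.
Larsen vs Hoang: Larsen is ranked higher on 4+6 = 10 ballots, Hoang on 11. Hoang wins 11–10.
Pham vs Tanaka: Pham preferred on 1+4+3+6 = 14 ballots; Pham wins 14–7.
Pham vs Ahmed: 14 to 7, Pham.
Pham vs Quinn: Pham preferred on 4+6 = 10 ballots; Quinn wins 11–10.
Pham vs Hoang: Pham is ranked higher on 4+4+3+6 = 17 ballots, Hoang on 4. Pham wins 17–4.
Tanaka vs Ahmed: 4 to 17, Ahmed.
Tanaka vs Quinn: Tanaka is ranked higher on 3 ballots, Quinn on 18. Quinn wins 18–3.
Tanaka vs Hoang: Tanaka is ranked higher on 4+3 = 7 ballots, Hoang on 14. Hoang wins 14–7.
Ahmed vs Quinn: Ahmed is ranked higher on 4+3 = 7 ballots, Quinn on 14. Quinn wins 14–7.
Ahmed vs Hoang: 4+3 = 7 for Ahmed, 14 for Hoang — Hoang by 14–7.
Quinn vs Hoang: Quinn is ranked higher on 4+3 = 7 ballots, Hoang on 14. Hoang wins 14–7.
No candidate is unbeaten: Larsen loses to Pham; Pham loses to Quinn; Tanaka loses to Larsen; Ahmed loses to Larsen; Quinn loses to Hoang; Hoang loses to Pham. In particular Pham → Hoang → Quinn → Pham is a majority cycle — no Condorcet winner exists.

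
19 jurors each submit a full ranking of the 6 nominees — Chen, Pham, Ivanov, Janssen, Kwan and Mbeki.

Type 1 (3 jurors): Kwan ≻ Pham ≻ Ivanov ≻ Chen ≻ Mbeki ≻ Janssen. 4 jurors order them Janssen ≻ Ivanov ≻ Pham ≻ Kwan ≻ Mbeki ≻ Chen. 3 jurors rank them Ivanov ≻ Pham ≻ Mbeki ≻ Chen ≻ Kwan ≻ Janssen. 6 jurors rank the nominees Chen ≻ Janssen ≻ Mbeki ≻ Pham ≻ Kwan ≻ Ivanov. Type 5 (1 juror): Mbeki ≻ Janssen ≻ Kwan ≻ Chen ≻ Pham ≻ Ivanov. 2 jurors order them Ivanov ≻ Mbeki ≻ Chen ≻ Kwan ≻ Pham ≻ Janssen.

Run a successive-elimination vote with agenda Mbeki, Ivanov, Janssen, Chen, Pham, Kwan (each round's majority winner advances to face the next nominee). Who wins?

Round 1: Mbeki vs Ivanov — 7–12, Ivanov advances.
Round 2: Ivanov vs Janssen — 8–11, Janssen advances.
Round 3: Janssen vs Chen — 5–14, Chen advances.
Round 4: Chen vs Pham — 9–10, Pham advances.
Round 5: Pham vs Kwan — 13–6, Pham advances.
Pham survives the agenda.

Pham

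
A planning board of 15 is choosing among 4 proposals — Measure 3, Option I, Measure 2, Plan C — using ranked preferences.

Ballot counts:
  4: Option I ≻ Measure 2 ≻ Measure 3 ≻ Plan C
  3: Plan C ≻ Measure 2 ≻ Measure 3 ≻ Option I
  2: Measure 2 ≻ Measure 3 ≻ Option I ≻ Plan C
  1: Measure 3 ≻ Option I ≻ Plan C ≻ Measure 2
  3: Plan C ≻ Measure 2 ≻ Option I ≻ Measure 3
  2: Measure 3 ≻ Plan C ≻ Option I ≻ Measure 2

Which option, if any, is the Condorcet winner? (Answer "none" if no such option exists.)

none

Check each pair by majority over 15 ballots:
Measure 3 vs Option I: Measure 3 wins 8–7.
Measure 3 vs Measure 2: Measure 2 wins 12–3.
Measure 3–Plan C: Measure 3 9–6.
Option I–Measure 2: Measure 2 8–7.
Option I vs Plan C: Plan C, 8–7.
Measure 2–Plan C: Plan C 9–6.
No option is unbeaten: Measure 3 loses to Measure 2; Option I loses to Measure 3; Measure 2 loses to Plan C; Plan C loses to Measure 3. In particular Measure 3 beats Plan C beats Measure 2 beats Measure 3 is a majority cycle — no Condorcet winner exists.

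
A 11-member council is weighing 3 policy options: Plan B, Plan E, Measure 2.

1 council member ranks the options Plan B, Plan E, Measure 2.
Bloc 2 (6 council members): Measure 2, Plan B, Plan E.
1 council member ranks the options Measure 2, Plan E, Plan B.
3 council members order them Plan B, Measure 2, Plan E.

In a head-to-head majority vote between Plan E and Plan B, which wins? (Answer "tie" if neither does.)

Plan B

Ballots ranking Plan E above Plan B: 1.
Ballots ranking Plan B above Plan E: 11 − 1 = 10.
Plan B wins the head-to-head 10–1.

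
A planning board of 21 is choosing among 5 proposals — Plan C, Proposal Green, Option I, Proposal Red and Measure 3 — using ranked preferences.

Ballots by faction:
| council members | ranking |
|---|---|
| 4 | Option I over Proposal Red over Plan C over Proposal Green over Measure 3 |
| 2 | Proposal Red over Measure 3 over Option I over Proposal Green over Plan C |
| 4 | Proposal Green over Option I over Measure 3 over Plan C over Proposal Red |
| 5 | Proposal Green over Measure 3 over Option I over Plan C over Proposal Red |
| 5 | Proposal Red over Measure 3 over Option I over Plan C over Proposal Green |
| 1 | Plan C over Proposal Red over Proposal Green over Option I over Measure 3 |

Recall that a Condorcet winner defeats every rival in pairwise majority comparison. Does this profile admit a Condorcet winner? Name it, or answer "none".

none

Pairwise majorities:
Plan C–Proposal Green: Proposal Green 11–10.
Plan C–Option I: Option I 20–1.
Plan C–Proposal Red: Proposal Red 11–10.
Plan C vs Measure 3: Measure 3 wins 16–5.
Proposal Green–Option I: Option I 11–10.
Proposal Green vs Proposal Red: Proposal Red wins 12–9.
Proposal Green vs Measure 3: Proposal Green wins 14–7.
Option I vs Proposal Red: Option I wins 13–8.
Option I–Measure 3: Measure 3 12–9.
Proposal Red vs Measure 3: Proposal Red, 12–9.
No option is unbeaten: Plan C loses to Proposal Green; Proposal Green loses to Option I; Option I loses to Measure 3; Proposal Red loses to Option I; Measure 3 loses to Proposal Green. In particular Proposal Green → Measure 3 → Option I → Proposal Green is a majority cycle — no Condorcet winner exists.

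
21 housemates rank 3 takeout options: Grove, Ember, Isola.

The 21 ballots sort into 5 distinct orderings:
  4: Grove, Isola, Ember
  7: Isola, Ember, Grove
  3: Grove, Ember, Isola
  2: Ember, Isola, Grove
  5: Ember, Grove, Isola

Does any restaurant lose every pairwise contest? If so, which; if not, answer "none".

Head-to-head results (21 friends):
Grove vs Ember: Ember wins 14–7.
Grove vs Isola: 12 to 9, Grove.
Ember vs Isola: Ember preferred on 3+2+5 = 10 ballots; Isola wins 11–10.
Every restaurant wins at least one matchup (Grove beats Isola; Ember beats Grove; Isola beats Ember), so there is no Condorcet loser.

none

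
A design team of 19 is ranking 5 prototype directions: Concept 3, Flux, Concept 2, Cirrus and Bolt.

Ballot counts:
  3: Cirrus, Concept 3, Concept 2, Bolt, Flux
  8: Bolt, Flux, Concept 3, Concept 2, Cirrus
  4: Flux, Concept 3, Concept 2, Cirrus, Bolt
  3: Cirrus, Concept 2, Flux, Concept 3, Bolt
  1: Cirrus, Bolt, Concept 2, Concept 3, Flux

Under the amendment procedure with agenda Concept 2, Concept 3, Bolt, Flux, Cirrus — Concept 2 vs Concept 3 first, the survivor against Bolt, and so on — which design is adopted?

Flux

Round 1: Concept 2 vs Concept 3 — 4–15, Concept 3 advances.
Round 2: Concept 3 vs Bolt — 10–9, Concept 3 advances.
Round 3: Concept 3 vs Flux — 4–15, Flux advances.
Round 4: Flux vs Cirrus — 12–7, Flux advances.
The agenda winner is Flux.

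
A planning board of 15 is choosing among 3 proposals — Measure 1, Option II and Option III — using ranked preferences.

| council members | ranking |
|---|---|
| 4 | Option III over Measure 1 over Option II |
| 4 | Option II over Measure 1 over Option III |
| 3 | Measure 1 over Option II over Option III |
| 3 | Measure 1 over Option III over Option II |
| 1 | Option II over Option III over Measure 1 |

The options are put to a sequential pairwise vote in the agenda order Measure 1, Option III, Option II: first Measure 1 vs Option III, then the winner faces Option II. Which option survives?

Round 1: Measure 1 vs Option III — 10–5, Measure 1 advances.
Round 2: Measure 1 vs Option II — 10–5, Measure 1 advances.
Measure 1 survives the agenda.

Measure 1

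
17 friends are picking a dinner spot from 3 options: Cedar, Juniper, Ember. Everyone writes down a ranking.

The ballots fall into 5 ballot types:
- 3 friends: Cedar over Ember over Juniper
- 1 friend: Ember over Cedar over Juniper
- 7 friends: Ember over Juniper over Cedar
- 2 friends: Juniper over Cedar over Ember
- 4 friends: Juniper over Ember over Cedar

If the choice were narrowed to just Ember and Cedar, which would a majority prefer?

Ember

Ballots ranking Ember above Cedar: 1 + 7 + 4 = 12.
Ballots ranking Cedar above Ember: 17 − 12 = 5.
Ember wins the head-to-head 12–5.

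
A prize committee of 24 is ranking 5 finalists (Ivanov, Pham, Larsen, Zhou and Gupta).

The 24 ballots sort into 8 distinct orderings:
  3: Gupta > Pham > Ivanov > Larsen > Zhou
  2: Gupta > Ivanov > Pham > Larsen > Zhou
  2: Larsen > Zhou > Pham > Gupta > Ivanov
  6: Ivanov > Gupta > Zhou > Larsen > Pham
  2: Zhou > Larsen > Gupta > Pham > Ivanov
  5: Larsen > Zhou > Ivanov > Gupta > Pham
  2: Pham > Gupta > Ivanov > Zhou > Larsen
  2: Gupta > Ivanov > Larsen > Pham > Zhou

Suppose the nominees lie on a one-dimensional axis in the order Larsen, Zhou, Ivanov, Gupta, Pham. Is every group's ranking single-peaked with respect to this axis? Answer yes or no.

Axis positions: Larsen=1, Zhou=2, Ivanov=3, Gupta=4, Pham=5.
Group 1: ranking walks positions 4-5-3-1-2; Larsen is ranked above Zhou even though Zhou lies between Larsen and the peak Gupta on the axis — preferences dip and rise again. Not single-peaked.
Group 2: ranking walks positions 4-3-5-1-2; Larsen is ranked above Zhou even though Zhou lies between Larsen and the peak Gupta on the axis — preferences dip and rise again. Not single-peaked.
Group 3: ranking walks positions 1-2-5-4-3; Pham is ranked above Ivanov even though Ivanov lies between Pham and the peak Larsen on the axis — preferences dip and rise again. Not single-peaked.
Group 4 (peak Ivanov at position 3): ranking walks positions 3-4-2-1-5, expanding outward from the peak — single-peaked.
Group 5: ranking walks positions 2-1-4-5-3; Gupta is ranked above Ivanov even though Ivanov lies between Gupta and the peak Zhou on the axis — preferences dip and rise again. Not single-peaked.
Group 6 (peak Larsen at position 1): ranking walks positions 1-2-3-4-5, expanding outward from the peak — single-peaked.
Group 7 (peak Pham at position 5): ranking walks positions 5-4-3-2-1, expanding outward from the peak — single-peaked.
Group 8: ranking walks positions 4-3-1-5-2; Larsen is ranked above Zhou even though Zhou lies between Larsen and the peak Gupta on the axis — preferences dip and rise again. Not single-peaked.
Group 1 violates single-peakedness, so the profile is not single-peaked on this axis.

no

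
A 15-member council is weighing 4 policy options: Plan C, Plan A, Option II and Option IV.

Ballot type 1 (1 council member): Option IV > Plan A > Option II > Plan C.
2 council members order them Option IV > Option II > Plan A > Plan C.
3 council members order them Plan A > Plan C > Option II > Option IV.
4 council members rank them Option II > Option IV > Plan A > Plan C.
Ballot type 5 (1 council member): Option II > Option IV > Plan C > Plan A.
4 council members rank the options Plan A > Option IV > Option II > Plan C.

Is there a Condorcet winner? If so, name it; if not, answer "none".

Check each pair by majority over 15 ballots:
Plan C vs Plan A: Plan A, 14–1.
Plan C–Option II: Option II 12–3.
Plan C–Option IV: Option IV 12–3.
Plan A–Option II: Plan A 8–7.
Plan A–Option IV: Option IV 8–7.
Option II vs Option IV: Option II, 8–7.
No option is unbeaten: Plan C loses to Plan A; Plan A loses to Option IV; Option II loses to Plan A; Option IV loses to Option II. In particular Plan A beats Option II beats Option IV beats Plan A is a majority cycle — no Condorcet winner exists.

none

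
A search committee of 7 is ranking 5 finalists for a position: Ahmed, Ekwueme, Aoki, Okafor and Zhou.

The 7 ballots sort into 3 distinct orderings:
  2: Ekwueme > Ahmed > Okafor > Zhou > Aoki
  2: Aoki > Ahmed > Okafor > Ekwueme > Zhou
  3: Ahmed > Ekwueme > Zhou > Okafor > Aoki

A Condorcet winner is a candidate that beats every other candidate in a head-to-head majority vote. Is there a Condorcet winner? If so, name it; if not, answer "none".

Head-to-head results (7 committee members):
Ahmed vs Ekwueme: Ahmed preferred on 2+3 = 5 ballots; Ahmed wins 5–2.
Ahmed vs Aoki: Ahmed preferred on 2+3 = 5 ballots; Ahmed wins 5–2.
Ahmed vs Okafor: Ahmed is ranked higher on 2+2+3 = 7 ballots, Okafor on 0. Ahmed wins 7–0.
Ahmed vs Zhou: Ahmed preferred on 2+2+3 = 7 ballots; Ahmed wins 7–0.
Ekwueme vs Aoki: Ekwueme preferred on 2+3 = 5 ballots; Ekwueme wins 5–2.
Ekwueme vs Okafor: 5 to 2, Ekwueme.
Ekwueme vs Zhou: Ekwueme is ranked higher on 2+2+3 = 7 ballots, Zhou on 0. Ekwueme wins 7–0.
Aoki vs Okafor: Aoki is ranked higher on 2 ballots, Okafor on 5. Okafor wins 5–2.
Aoki vs Zhou: 2 for Aoki, 5 for Zhou — Zhou by 5–2.
Okafor vs Zhou: 2+2 = 4 for Okafor, 3 for Zhou — Okafor by 4–3.
Ahmed defeats every rival head-to-head and is the Condorcet winner.

Ahmed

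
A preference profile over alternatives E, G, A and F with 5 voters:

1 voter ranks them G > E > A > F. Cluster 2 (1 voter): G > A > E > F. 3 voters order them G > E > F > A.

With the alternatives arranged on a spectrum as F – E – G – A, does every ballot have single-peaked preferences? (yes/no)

yes

Axis positions: F=1, E=2, G=3, A=4.
Cluster 1 (peak G at position 3): ranking walks positions 3-2-4-1, expanding outward from the peak — single-peaked.
Cluster 2 (peak G at position 3): ranking walks positions 3-4-2-1, expanding outward from the peak — single-peaked.
Cluster 3 (peak G at position 3): ranking walks positions 3-2-1-4, expanding outward from the peak — single-peaked.
Every ranking is single-peaked on this axis.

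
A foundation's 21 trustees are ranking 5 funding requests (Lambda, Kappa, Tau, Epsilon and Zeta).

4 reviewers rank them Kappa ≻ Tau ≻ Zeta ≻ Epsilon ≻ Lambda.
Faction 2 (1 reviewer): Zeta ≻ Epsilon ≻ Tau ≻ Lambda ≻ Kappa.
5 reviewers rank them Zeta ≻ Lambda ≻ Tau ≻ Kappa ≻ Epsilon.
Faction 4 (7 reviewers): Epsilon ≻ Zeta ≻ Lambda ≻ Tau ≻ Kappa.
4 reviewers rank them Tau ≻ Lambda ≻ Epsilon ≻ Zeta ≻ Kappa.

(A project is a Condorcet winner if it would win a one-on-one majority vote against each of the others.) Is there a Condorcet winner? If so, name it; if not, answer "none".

Check each pair by majority over 21 ballots:
Lambda vs Kappa: Lambda, 17–4.
Lambda vs Tau: Lambda, 12–9.
Lambda vs Epsilon: Epsilon, 12–9.
Lambda–Zeta: Zeta 17–4.
Kappa vs Tau: Tau, 17–4.
Kappa–Epsilon: Epsilon 12–9.
Kappa vs Zeta: Zeta, 17–4.
Tau vs Epsilon: Tau wins 13–8.
Tau–Zeta: Zeta 13–8.
Epsilon vs Zeta: Epsilon wins 11–10.
Each project drops at least one matchup (Lambda loses to Epsilon; Kappa loses to Lambda; Tau loses to Lambda; Epsilon loses to Tau; Zeta loses to Epsilon); the cycle Lambda beats Tau beats Epsilon beats Lambda rules out a Condorcet winner.

none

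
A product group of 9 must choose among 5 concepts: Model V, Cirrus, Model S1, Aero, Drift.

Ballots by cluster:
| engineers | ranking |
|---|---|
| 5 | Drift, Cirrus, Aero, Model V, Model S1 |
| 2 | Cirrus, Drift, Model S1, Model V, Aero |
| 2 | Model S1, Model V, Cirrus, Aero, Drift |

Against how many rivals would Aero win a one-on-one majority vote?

Aero against each rival (9 engineers):
Aero vs Model V: 5 for Aero, 4 for Model V — Aero by 5–4.
Aero vs Cirrus: 0 to 9, Cirrus.
Aero vs Model S1: 5 for Aero, 4 for Model S1 — Aero by 5–4.
Aero–Drift: Drift 7–2.
Aero beats Model V, Model S1; loses to Cirrus, Drift — 2 pairwise wins.

2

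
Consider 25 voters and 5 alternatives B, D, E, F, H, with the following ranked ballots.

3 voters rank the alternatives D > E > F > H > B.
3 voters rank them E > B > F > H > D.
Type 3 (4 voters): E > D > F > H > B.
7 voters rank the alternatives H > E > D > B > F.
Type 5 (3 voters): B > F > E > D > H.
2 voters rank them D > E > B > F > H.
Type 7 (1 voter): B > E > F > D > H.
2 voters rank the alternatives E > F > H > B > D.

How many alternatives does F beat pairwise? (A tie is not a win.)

F against each rival (25 voters):
F vs B: F is ranked higher on 3+4+2 = 9 ballots, B on 16. B wins 16–9.
F vs D: F is ranked higher on 3+3+1+2 = 9 ballots, D on 16. D wins 16–9.
F vs E: E, 22–3.
F vs H: 18 to 7, F.
F beats H; loses to B, D, E — 1 pairwise win.

1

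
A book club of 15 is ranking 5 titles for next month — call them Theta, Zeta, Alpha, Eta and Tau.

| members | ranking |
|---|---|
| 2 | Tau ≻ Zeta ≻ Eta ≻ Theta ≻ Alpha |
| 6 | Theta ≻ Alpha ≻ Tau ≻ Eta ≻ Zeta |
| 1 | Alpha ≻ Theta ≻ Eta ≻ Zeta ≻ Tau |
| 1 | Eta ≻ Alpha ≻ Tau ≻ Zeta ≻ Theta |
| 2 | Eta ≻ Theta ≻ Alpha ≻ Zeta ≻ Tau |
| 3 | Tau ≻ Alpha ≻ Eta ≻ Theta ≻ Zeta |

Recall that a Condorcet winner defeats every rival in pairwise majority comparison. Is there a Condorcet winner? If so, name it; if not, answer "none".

none

Head-to-head results (15 members):
Theta–Zeta: Theta 12–3.
Theta vs Alpha: Theta wins 10–5.
Theta vs Eta: Eta, 8–7.
Theta vs Tau: Theta wins 9–6.
Zeta–Alpha: Alpha 13–2.
Zeta vs Eta: Eta, 13–2.
Zeta vs Tau: Tau wins 12–3.
Alpha vs Eta: Alpha wins 10–5.
Alpha vs Tau: Alpha wins 10–5.
Eta–Tau: Tau 11–4.
No book is unbeaten: Theta loses to Eta; Zeta loses to Theta; Alpha loses to Theta; Eta loses to Alpha; Tau loses to Theta. In particular Theta beats Alpha beats Eta beats Theta is a majority cycle — no Condorcet winner exists.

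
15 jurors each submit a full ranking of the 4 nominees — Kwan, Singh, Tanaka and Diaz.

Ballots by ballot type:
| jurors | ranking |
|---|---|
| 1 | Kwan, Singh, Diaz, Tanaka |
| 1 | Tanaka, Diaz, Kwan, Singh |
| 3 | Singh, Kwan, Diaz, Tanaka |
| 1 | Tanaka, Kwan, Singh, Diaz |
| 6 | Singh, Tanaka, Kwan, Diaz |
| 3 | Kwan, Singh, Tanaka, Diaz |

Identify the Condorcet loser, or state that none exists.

Diaz

Pairwise majorities:
Kwan vs Singh: Kwan preferred on 1+1+1+3 = 6 ballots; Singh wins 9–6.
Kwan–Tanaka: Tanaka 8–7.
Kwan vs Diaz: Kwan wins 14–1.
Singh vs Tanaka: Singh, 13–2.
Singh vs Diaz: Singh, 14–1.
Tanaka vs Diaz: Tanaka wins 11–4.
Diaz is beaten in every head-to-head and is the Condorcet loser.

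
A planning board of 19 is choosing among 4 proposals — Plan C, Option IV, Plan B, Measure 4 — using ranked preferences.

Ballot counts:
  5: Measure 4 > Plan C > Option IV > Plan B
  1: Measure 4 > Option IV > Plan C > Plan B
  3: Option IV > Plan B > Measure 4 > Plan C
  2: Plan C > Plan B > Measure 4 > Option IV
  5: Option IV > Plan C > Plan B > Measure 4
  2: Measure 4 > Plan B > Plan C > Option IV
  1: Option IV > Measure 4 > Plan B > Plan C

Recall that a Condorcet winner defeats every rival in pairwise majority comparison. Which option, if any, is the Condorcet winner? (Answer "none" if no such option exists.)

none

Head-to-head results (19 council members):
Plan C vs Option IV: 5+2+2 = 9 for Plan C, 10 for Option IV — Option IV by 10–9.
Plan C vs Plan B: 5+1+2+5 = 13 for Plan C, 6 for Plan B — Plan C by 13–6.
Plan C vs Measure 4: Plan C preferred on 2+5 = 7 ballots; Measure 4 wins 12–7.
Option IV vs Plan B: 5+1+3+5+1 = 15 for Option IV, 4 for Plan B — Option IV by 15–4.
Option IV vs Measure 4: Option IV is ranked higher on 3+5+1 = 9 ballots, Measure 4 on 10. Measure 4 wins 10–9.
Plan B vs Measure 4: Plan B is ranked higher on 3+2+5 = 10 ballots, Measure 4 on 9. Plan B wins 10–9.
Each option drops at least one matchup (Plan C loses to Option IV; Option IV loses to Measure 4; Plan B loses to Plan C; Measure 4 loses to Plan B); the cycle Plan C → Plan B → Measure 4 → Plan C rules out a Condorcet winner.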